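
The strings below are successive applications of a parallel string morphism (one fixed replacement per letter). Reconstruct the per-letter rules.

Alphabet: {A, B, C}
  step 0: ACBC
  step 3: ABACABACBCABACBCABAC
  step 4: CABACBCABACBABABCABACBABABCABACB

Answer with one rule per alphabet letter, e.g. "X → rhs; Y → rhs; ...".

  step 3 ⇒ step 4: ABACABACBCABACBCABAC ⇒ C·ABA·C·B·C·ABA·C·B·ABA·B·C·ABA·C·B·ABA·B·C·ABA·C·B
    A ↦ C
    B ↦ ABA
    C ↦ B

A->C, B->ABA, C->B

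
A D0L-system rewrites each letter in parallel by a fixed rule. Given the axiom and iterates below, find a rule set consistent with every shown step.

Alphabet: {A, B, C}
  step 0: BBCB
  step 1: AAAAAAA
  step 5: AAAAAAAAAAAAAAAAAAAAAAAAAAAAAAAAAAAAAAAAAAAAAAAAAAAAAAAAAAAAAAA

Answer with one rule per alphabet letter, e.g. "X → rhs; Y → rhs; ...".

A->BC, B->AA, C->A

  step 0 ⇒ step 1: BBCB ⇒ AA·AA·A·AA
    B ↦ AA
    C ↦ A
    A ↦ BC  (constrained at step 1)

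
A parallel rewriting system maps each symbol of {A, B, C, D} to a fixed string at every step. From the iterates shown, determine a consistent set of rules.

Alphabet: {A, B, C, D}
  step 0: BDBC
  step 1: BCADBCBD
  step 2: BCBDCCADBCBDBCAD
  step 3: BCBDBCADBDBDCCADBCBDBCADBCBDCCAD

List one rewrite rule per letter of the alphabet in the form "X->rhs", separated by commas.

  step 2 ⇒ step 3: BCBDCCADBCBDBCAD ⇒ BC·BD·BC·AD·BD·BD·CC·AD·BC·BD·BC·AD·BC·BD·CC·AD
    A ↦ CC
    B ↦ BC
    C ↦ BD
    D ↦ AD

A->CC, B->BC, C->BD, D->AD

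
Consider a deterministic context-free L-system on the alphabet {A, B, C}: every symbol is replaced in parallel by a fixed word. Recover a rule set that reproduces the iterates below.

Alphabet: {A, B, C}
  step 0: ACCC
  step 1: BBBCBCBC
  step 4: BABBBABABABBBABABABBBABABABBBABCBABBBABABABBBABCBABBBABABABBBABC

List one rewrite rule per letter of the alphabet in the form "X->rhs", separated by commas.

  step 0 ⇒ step 1: ACCC ⇒ BB·BC·BC·BC
    A ↦ BB
    C ↦ BC
    B ↦ BA  (constrained at step 1)

A->BB, B->BA, C->BC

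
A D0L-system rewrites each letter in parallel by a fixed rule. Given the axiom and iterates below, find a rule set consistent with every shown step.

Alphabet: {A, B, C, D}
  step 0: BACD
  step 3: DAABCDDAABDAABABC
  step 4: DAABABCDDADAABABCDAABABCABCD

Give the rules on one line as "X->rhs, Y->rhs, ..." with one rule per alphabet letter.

A->AB, B->C, C->D, D->DA

  step 3 ⇒ step 4: DAABCDDAABDAABABC ⇒ DA·AB·AB·C·D·DA·DA·AB·AB·C·DA·AB·AB·C·AB·C·D
    A ↦ AB
    B ↦ C
    C ↦ D
    D ↦ DA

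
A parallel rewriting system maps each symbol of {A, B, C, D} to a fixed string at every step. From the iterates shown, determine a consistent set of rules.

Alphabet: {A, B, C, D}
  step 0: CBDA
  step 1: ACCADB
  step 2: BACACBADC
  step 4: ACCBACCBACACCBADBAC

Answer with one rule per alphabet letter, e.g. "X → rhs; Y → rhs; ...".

A->B, B->C, C->AC, D->AD

  step 1 ⇒ step 2: ACCADB ⇒ B·AC·AC·B·AD·C
    A ↦ B
    B ↦ C
    C ↦ AC
    D ↦ AD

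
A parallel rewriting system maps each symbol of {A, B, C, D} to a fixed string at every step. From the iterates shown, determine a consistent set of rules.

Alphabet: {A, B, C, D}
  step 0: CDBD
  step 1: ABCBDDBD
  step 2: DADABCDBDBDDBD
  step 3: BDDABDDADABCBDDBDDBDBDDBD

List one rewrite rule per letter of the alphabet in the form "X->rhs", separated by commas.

  step 2 ⇒ step 3: DADABCDBDBDDBD ⇒ BD·DA·BD·DA·D·ABC·BD·D·BD·D·BD·BD·D·BD
    A ↦ DA
    B ↦ D
    C ↦ ABC
    D ↦ BD

A->DA, B->D, C->ABC, D->BD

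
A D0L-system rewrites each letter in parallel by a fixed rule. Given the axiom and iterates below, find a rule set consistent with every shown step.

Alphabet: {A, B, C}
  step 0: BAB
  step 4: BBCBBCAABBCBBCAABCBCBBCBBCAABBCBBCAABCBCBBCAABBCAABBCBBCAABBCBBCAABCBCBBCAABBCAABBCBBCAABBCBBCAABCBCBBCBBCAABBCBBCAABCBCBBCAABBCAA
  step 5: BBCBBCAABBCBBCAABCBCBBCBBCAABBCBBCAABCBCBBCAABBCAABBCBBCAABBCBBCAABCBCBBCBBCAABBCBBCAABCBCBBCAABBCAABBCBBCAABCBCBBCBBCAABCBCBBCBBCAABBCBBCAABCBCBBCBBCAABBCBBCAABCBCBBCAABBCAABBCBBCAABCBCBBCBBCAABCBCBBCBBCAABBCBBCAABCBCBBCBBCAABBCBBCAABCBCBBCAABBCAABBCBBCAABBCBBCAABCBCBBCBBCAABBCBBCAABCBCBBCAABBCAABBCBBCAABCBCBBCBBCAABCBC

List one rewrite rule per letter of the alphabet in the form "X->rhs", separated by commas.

  step 4 ⇒ step 5: BBCBBCAABBCBBCAABCBCBBCBBCAABBCBBCAABCBCBBCAABBCAABBCBBCAABBCBBCAABCBCBBCAABBCAABBCBBCAABBCBBCAABCBCBBCBBCAABBCBBCAABCBCBBCAABBCAA ⇒ BBC·BBC·AA·BBC·BBC·AA·BC·BC·BBC·BBC·AA·BBC·BBC·AA·BC·BC·BBC·AA·BBC·AA·BBC·BBC·AA·BBC·BBC·AA·BC·BC·BBC·BBC·AA·BBC·BBC·AA·BC·BC·BBC·AA·BBC·AA·BBC·BBC·AA·BC·BC·BBC·BBC·AA·BC·BC·BBC·BBC·AA·BBC·BBC·AA·BC·BC·BBC·BBC·AA·BBC·BBC·AA·BC·BC·BBC·AA·BBC·AA·BBC·BBC·AA·BC·BC·BBC·BBC·AA·BC·BC·BBC·BBC·AA·BBC·BBC·AA·BC·BC·BBC·BBC·AA·BBC·BBC·AA·BC·BC·BBC·AA·BBC·AA·BBC·BBC·AA·BBC·BBC·AA·BC·BC·BBC·BBC·AA·BBC·BBC·AA·BC·BC·BBC·AA·BBC·AA·BBC·BBC·AA·BC·BC·BBC·BBC·AA·BC·BC
    A ↦ BC
    B ↦ BBC
    C ↦ AA

A->BC, B->BBC, C->AA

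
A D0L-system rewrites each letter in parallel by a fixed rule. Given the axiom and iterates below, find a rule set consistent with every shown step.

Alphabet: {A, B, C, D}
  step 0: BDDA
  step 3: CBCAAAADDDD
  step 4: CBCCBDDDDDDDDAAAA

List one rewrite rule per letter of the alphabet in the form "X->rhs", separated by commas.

A->DD, B->C, C->CB, D->A

  step 3 ⇒ step 4: CBCAAAADDDD ⇒ CB·C·CB·DD·DD·DD·DD·A·A·A·A
    A ↦ DD
    B ↦ C
    C ↦ CB
    D ↦ A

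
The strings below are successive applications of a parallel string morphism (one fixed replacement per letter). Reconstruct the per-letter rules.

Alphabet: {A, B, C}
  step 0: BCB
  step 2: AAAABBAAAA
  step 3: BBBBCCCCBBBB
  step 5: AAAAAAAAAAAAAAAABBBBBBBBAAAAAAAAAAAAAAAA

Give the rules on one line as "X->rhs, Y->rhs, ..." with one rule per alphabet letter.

A->B, B->CC, C->AA

  step 2 ⇒ step 3: AAAABBAAAA ⇒ B·B·B·B·CC·CC·B·B·B·B
    A ↦ B
    B ↦ CC
    C ↦ AA  (constrained at step 0)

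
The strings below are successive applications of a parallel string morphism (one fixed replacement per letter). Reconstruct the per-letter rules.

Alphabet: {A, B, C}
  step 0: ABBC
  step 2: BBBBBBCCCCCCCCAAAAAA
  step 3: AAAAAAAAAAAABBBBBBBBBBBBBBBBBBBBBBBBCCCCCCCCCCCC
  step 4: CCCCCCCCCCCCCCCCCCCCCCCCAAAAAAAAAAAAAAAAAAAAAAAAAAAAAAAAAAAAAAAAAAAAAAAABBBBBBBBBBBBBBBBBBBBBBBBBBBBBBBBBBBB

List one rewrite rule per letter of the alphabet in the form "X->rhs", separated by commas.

A->CC, B->AA, C->BBB

  step 3 ⇒ step 4: AAAAAAAAAAAABBBBBBBBBBBBBBBBBBBBBBBBCCCCCCCCCCCC ⇒ CC·CC·CC·CC·CC·CC·CC·CC·CC·CC·CC·CC·AA·AA·AA·AA·AA·AA·AA·AA·AA·AA·AA·AA·AA·AA·AA·AA·AA·AA·AA·AA·AA·AA·AA·AA·BBB·BBB·BBB·BBB·BBB·BBB·BBB·BBB·BBB·BBB·BBB·BBB
    A ↦ CC
    B ↦ AA
    C ↦ BBB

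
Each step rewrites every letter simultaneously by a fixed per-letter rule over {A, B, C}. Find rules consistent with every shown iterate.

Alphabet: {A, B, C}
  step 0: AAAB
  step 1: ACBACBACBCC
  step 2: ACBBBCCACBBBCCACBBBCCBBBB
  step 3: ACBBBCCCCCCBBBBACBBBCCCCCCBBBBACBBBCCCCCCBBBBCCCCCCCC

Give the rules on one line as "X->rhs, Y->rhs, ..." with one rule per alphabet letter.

  step 2 ⇒ step 3: ACBBBCCACBBBCCACBBBCCBBBB ⇒ ACB·BB·CC·CC·CC·BB·BB·ACB·BB·CC·CC·CC·BB·BB·ACB·BB·CC·CC·CC·BB·BB·CC·CC·CC·CC
    A ↦ ACB
    B ↦ CC
    C ↦ BB

A->ACB, B->CC, C->BB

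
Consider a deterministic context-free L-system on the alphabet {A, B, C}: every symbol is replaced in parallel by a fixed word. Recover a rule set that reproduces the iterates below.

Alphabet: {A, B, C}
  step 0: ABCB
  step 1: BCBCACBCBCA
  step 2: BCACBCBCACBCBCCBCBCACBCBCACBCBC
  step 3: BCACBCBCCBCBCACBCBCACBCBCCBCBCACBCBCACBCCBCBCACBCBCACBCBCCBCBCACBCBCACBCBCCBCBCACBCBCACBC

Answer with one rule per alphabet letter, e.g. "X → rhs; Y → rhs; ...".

A->BC, B->BCA, C->CBC

  step 2 ⇒ step 3: BCACBCBCACBCBCCBCBCACBCBCACBCBC ⇒ BCA·CBC·BC·CBC·BCA·CBC·BCA·CBC·BC·CBC·BCA·CBC·BCA·CBC·CBC·BCA·CBC·BCA·CBC·BC·CBC·BCA·CBC·BCA·CBC·BC·CBC·BCA·CBC·BCA·CBC
    A ↦ BC
    B ↦ BCA
    C ↦ CBC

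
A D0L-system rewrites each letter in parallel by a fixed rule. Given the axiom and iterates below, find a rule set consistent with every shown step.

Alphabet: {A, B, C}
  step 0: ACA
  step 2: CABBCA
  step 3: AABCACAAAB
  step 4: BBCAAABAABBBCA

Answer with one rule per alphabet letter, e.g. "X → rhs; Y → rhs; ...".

  step 3 ⇒ step 4: AABCACAAAB ⇒ B·B·CA·AA·B·AA·B·B·B·CA
    A ↦ B
    B ↦ CA
    C ↦ AA

A->B, B->CA, C->AA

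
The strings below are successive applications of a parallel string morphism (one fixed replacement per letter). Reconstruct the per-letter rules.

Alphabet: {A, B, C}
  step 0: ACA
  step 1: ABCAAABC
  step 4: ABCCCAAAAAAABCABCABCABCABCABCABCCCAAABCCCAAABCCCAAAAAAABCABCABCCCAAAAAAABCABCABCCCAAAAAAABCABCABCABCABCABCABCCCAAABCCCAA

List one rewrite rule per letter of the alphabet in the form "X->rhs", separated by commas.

A->ABC, B->CC, C->AA

  step 0 ⇒ step 1: ACA ⇒ ABC·AA·ABC
    A ↦ ABC
    C ↦ AA
    B ↦ CC  (constrained at step 1)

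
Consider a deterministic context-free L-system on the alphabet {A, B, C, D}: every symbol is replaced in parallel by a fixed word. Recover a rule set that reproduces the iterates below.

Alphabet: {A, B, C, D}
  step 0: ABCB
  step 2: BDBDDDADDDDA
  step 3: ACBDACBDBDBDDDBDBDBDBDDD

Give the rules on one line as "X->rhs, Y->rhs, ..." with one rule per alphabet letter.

A->DD, B->AC, C->A, D->BD

  step 2 ⇒ step 3: BDBDDDADDDDA ⇒ AC·BD·AC·BD·BD·BD·DD·BD·BD·BD·BD·DD
    A ↦ DD
    B ↦ AC
    D ↦ BD
    C ↦ A  (constrained at step 0)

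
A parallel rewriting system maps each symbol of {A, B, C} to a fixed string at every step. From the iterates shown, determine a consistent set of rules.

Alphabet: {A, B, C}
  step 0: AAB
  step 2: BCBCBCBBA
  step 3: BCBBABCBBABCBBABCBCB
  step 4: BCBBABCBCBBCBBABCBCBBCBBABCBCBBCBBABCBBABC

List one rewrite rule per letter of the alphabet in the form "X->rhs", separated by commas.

A->B, B->BC, C->BBA

  step 3 ⇒ step 4: BCBBABCBBABCBBABCBCB ⇒ BC·BBA·BC·BC·B·BC·BBA·BC·BC·B·BC·BBA·BC·BC·B·BC·BBA·BC·BBA·BC
    A ↦ B
    B ↦ BC
    C ↦ BBA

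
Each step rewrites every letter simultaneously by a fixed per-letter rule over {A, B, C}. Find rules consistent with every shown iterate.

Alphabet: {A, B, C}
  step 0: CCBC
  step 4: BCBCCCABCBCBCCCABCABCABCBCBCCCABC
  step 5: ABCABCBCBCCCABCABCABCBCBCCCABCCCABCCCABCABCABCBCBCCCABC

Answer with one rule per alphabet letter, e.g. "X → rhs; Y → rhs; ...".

  step 4 ⇒ step 5: BCBCCCABCBCBCCCABCABCABCBCBCCCABC ⇒ A·BC·A·BC·BC·BC·CC·A·BC·A·BC·A·BC·BC·BC·CC·A·BC·CC·A·BC·CC·A·BC·A·BC·A·BC·BC·BC·CC·A·BC
    A ↦ CC
    B ↦ A
    C ↦ BC

A->CC, B->A, C->BC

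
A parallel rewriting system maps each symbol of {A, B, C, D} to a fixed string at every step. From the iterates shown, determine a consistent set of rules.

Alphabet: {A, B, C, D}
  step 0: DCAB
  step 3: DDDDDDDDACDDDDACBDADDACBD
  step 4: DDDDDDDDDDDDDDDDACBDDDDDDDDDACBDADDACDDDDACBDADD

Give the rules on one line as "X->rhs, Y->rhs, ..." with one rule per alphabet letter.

A->AC, B->A, C->BD, D->DD

  step 3 ⇒ step 4: DDDDDDDDACDDDDACBDADDACBD ⇒ DD·DD·DD·DD·DD·DD·DD·DD·AC·BD·DD·DD·DD·DD·AC·BD·A·DD·AC·DD·DD·AC·BD·A·DD
    A ↦ AC
    B ↦ A
    C ↦ BD
    D ↦ DD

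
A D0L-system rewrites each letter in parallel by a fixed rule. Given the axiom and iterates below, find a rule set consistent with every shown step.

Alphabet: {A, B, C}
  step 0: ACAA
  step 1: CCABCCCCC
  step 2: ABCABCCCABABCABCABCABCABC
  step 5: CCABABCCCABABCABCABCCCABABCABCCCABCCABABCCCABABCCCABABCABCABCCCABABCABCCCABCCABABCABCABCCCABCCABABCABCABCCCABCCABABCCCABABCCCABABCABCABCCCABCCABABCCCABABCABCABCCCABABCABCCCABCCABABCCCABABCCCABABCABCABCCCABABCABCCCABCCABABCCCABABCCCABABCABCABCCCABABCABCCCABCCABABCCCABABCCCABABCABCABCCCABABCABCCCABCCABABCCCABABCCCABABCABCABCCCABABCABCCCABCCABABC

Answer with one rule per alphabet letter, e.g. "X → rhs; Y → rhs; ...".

A->CC, B->AB, C->ABC

  step 1 ⇒ step 2: CCABCCCCC ⇒ ABC·ABC·CC·AB·ABC·ABC·ABC·ABC·ABC
    A ↦ CC
    B ↦ AB
    C ↦ ABC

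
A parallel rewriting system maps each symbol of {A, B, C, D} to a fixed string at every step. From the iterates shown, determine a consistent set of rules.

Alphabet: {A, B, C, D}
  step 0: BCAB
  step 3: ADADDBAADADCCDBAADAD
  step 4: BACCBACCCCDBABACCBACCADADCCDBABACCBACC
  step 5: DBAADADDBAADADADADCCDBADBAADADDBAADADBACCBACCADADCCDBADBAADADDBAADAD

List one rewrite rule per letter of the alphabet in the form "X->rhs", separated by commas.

A->BA, B->D, C->AD, D->CC

  step 4 ⇒ step 5: BACCBACCCCDBABACCBACCADADCCDBABACCBACC ⇒ D·BA·AD·AD·D·BA·AD·AD·AD·AD·CC·D·BA·D·BA·AD·AD·D·BA·AD·AD·BA·CC·BA·CC·AD·AD·CC·D·BA·D·BA·AD·AD·D·BA·AD·AD
    A ↦ BA
    B ↦ D
    C ↦ AD
    D ↦ CC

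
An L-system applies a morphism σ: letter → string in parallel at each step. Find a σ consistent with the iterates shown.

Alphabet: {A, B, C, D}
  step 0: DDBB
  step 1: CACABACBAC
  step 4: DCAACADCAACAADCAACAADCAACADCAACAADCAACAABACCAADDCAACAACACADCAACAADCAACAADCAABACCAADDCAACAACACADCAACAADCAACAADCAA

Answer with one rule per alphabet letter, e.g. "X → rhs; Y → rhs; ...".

A->CAA, B->BAC, C->D, D->CA

  step 0 ⇒ step 1: DDBB ⇒ CA·CA·BAC·BAC
    B ↦ BAC
    D ↦ CA
    A ↦ CAA  (constrained at step 1)
    C ↦ D  (constrained at step 1)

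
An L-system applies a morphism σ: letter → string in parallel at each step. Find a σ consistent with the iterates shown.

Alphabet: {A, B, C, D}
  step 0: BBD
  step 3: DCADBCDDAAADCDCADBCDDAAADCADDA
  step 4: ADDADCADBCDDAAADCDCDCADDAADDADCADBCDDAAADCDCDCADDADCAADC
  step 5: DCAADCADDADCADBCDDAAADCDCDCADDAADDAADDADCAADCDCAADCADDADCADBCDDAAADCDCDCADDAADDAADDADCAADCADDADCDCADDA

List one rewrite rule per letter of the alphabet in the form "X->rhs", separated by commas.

  step 4 ⇒ step 5: ADDADCADBCDDAAADCDCDCADDAADDADCADBCDDAAADCDCDCADDADCAADC ⇒ DC·A·A·DC·A·DDA·DC·A·DBC·DDA·A·A·DC·DC·DC·A·DDA·A·DDA·A·DDA·DC·A·A·DC·DC·A·A·DC·A·DDA·DC·A·DBC·DDA·A·A·DC·DC·DC·A·DDA·A·DDA·A·DDA·DC·A·A·DC·A·DDA·DC·DC·A·DDA
    A ↦ DC
    B ↦ DBC
    C ↦ DDA
    D ↦ A

A->DC, B->DBC, C->DDA, D->A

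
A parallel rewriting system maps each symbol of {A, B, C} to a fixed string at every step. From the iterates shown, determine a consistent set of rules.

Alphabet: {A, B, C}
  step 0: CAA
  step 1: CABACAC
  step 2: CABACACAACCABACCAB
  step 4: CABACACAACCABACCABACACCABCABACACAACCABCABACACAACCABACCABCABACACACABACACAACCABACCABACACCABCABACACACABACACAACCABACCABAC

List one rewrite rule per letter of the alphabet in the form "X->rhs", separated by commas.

A->AC, B->ACA, C->CAB

  step 1 ⇒ step 2: CABACAC ⇒ CAB·AC·ACA·AC·CAB·AC·CAB
    A ↦ AC
    B ↦ ACA
    C ↦ CAB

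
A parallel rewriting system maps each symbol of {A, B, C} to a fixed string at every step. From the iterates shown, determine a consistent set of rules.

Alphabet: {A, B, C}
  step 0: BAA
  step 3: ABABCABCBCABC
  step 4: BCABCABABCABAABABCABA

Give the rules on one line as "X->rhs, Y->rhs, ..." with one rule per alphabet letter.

  step 3 ⇒ step 4: ABABCABCBCABC ⇒ BC·A·BC·A·BA·BC·A·BA·A·BA·BC·A·BA
    A ↦ BC
    B ↦ A
    C ↦ BA

A->BC, B->A, C->BA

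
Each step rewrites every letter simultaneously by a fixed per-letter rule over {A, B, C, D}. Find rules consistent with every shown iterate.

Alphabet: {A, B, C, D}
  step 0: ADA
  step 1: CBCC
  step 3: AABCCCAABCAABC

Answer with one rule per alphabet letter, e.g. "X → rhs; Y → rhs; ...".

  step 0 ⇒ step 1: ADA ⇒ C·BC·C
    A ↦ C
    D ↦ BC
    B ↦ AA  (constrained at step 1)
    C ↦ BD  (constrained at step 1)

A->C, B->AA, C->BD, D->BC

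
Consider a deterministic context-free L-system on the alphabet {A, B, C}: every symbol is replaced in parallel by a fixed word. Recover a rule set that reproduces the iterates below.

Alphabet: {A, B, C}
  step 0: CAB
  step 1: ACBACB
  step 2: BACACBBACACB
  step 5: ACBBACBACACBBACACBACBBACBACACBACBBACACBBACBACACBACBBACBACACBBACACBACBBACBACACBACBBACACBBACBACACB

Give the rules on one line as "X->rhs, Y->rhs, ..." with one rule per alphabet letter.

  step 1 ⇒ step 2: ACBACB ⇒ B·AC·ACB·B·AC·ACB
    A ↦ B
    B ↦ ACB
    C ↦ AC

A->B, B->ACB, C->AC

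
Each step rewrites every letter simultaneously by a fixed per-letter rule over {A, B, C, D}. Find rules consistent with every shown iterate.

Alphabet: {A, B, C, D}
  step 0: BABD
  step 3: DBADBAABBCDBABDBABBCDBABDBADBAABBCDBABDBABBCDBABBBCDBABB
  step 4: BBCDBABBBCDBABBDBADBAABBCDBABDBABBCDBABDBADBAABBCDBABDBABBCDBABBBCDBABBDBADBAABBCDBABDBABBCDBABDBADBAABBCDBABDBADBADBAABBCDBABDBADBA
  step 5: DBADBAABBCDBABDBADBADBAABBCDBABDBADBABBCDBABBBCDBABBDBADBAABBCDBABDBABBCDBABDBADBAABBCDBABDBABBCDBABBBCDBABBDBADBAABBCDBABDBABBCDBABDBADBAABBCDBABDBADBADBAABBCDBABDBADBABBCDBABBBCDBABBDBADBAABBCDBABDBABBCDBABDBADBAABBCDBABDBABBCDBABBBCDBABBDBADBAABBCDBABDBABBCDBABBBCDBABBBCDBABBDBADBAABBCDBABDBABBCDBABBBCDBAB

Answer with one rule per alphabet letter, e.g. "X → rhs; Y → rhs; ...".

A->B, B->DBA, C->A, D->BBC

  step 4 ⇒ step 5: BBCDBABBBCDBABBDBADBAABBCDBABDBABBCDBABDBADBAABBCDBABDBABBCDBABBBCDBABBDBADBAABBCDBABDBABBCDBABDBADBAABBCDBABDBADBADBAABBCDBABDBADBA ⇒ DBA·DBA·A·BBC·DBA·B·DBA·DBA·DBA·A·BBC·DBA·B·DBA·DBA·BBC·DBA·B·BBC·DBA·B·B·DBA·DBA·A·BBC·DBA·B·DBA·BBC·DBA·B·DBA·DBA·A·BBC·DBA·B·DBA·BBC·DBA·B·BBC·DBA·B·B·DBA·DBA·A·BBC·DBA·B·DBA·BBC·DBA·B·DBA·DBA·A·BBC·DBA·B·DBA·DBA·DBA·A·BBC·DBA·B·DBA·DBA·BBC·DBA·B·BBC·DBA·B·B·DBA·DBA·A·BBC·DBA·B·DBA·BBC·DBA·B·DBA·DBA·A·BBC·DBA·B·DBA·BBC·DBA·B·BBC·DBA·B·B·DBA·DBA·A·BBC·DBA·B·DBA·BBC·DBA·B·BBC·DBA·B·BBC·DBA·B·B·DBA·DBA·A·BBC·DBA·B·DBA·BBC·DBA·B·BBC·DBA·B
    A ↦ B
    B ↦ DBA
    C ↦ A
    D ↦ BBC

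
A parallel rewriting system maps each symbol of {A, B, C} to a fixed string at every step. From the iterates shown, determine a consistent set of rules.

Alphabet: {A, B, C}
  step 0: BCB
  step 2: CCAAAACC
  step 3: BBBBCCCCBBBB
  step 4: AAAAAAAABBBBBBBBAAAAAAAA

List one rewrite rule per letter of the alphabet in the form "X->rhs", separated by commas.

  step 3 ⇒ step 4: BBBBCCCCBBBB ⇒ AA·AA·AA·AA·BB·BB·BB·BB·AA·AA·AA·AA
    B ↦ AA
    C ↦ BB
  step 2 ⇒ step 3: CCAAAACC ⇒ BB·BB·C·C·C·C·BB·BB
    A ↦ C

A->C, B->AA, C->BB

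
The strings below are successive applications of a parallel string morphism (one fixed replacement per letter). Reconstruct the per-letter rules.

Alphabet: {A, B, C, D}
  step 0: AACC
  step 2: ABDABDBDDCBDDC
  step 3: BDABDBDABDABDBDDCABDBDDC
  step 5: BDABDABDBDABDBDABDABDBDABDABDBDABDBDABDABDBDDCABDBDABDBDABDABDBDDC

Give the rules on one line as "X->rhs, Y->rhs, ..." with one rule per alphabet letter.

  step 2 ⇒ step 3: ABDABDBDDCBDDC ⇒ BD·A·BD·BD·A·BD·A·BD·BD·DC·A·BD·BD·DC
    A ↦ BD
    B ↦ A
    C ↦ DC
    D ↦ BD

A->BD, B->A, C->DC, D->BD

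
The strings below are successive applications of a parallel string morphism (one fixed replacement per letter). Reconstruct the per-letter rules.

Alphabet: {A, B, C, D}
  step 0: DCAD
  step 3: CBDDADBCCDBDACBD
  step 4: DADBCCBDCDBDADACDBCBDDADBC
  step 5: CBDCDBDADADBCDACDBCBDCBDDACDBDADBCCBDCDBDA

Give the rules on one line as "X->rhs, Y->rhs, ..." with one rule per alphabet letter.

  step 4 ⇒ step 5: DADBCCBDCDBDADACDBCBDDADBC ⇒ C·BD·C·DB·DA·DA·DB·C·DA·C·DB·C·BD·C·BD·DA·C·DB·DA·DB·C·C·BD·C·DB·DA
    A ↦ BD
    B ↦ DB
    C ↦ DA
    D ↦ C

A->BD, B->DB, C->DA, D->C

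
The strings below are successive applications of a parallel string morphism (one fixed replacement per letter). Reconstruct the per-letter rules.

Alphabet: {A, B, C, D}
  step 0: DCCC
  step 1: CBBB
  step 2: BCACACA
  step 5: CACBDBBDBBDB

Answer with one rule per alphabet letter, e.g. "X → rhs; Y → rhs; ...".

A->D, B->CA, C->B, D->C

  step 1 ⇒ step 2: CBBB ⇒ B·CA·CA·CA
    B ↦ CA
    C ↦ B
    A ↦ D  (constrained at step 2)
  step 0 ⇒ step 1: DCCC ⇒ C·B·B·B
    D ↦ C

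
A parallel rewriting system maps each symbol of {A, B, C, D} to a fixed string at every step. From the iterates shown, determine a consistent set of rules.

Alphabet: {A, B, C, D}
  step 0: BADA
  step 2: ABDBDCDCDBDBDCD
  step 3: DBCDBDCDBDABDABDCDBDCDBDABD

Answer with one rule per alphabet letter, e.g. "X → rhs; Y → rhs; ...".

A->DB, B->CD, C->A, D->BD

  step 2 ⇒ step 3: ABDBDCDCDBDBDCD ⇒ DB·CD·BD·CD·BD·A·BD·A·BD·CD·BD·CD·BD·A·BD
    A ↦ DB
    B ↦ CD
    C ↦ A
    D ↦ BD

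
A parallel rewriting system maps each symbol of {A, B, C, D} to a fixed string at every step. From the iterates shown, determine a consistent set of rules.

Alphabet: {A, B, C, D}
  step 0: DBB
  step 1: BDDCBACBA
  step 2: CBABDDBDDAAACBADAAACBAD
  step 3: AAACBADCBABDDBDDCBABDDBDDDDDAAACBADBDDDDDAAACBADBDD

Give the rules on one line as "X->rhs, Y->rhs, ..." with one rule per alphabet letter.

A->D, B->CBA, C->AAA, D->BDD

  step 2 ⇒ step 3: CBABDDBDDAAACBADAAACBAD ⇒ AAA·CBA·D·CBA·BDD·BDD·CBA·BDD·BDD·D·D·D·AAA·CBA·D·BDD·D·D·D·AAA·CBA·D·BDD
    A ↦ D
    B ↦ CBA
    C ↦ AAA
    D ↦ BDD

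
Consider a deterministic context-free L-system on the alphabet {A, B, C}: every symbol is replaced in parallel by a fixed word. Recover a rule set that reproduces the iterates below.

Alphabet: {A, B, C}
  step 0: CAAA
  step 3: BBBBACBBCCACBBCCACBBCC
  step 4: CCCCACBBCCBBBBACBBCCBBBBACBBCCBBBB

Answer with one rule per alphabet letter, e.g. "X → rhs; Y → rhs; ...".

  step 3 ⇒ step 4: BBBBACBBCCACBBCCACBBCC ⇒ C·C·C·C·AC·BB·C·C·BB·BB·AC·BB·C·C·BB·BB·AC·BB·C·C·BB·BB
    A ↦ AC
    B ↦ C
    C ↦ BB

A->AC, B->C, C->BB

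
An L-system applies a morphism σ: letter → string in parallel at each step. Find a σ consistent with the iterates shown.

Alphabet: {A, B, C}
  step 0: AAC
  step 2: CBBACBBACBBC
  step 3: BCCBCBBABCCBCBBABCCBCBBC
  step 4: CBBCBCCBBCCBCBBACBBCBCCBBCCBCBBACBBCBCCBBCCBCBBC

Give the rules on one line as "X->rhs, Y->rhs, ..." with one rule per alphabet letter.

A->BA, B->CB, C->BC

  step 3 ⇒ step 4: BCCBCBBABCCBCBBABCCBCBBC ⇒ CB·BC·BC·CB·BC·CB·CB·BA·CB·BC·BC·CB·BC·CB·CB·BA·CB·BC·BC·CB·BC·CB·CB·BC
    A ↦ BA
    B ↦ CB
    C ↦ BC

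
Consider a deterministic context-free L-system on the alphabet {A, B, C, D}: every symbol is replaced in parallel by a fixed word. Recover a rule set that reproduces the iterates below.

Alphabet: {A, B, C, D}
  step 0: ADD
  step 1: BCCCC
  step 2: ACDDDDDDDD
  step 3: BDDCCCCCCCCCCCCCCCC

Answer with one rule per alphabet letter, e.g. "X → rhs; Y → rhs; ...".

  step 2 ⇒ step 3: ACDDDDDDDD ⇒ B·DD·CC·CC·CC·CC·CC·CC·CC·CC
    A ↦ B
    C ↦ DD
    D ↦ CC
  step 1 ⇒ step 2: BCCCC ⇒ AC·DD·DD·DD·DD
    B ↦ AC

A->B, B->AC, C->DD, D->CC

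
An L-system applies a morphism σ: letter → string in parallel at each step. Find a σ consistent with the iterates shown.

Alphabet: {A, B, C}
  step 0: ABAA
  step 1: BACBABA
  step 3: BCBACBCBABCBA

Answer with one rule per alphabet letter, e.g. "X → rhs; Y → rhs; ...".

A->BA, B->C, C->B

  step 0 ⇒ step 1: ABAA ⇒ BA·C·BA·BA
    A ↦ BA
    B ↦ C
    C ↦ B  (constrained at step 1)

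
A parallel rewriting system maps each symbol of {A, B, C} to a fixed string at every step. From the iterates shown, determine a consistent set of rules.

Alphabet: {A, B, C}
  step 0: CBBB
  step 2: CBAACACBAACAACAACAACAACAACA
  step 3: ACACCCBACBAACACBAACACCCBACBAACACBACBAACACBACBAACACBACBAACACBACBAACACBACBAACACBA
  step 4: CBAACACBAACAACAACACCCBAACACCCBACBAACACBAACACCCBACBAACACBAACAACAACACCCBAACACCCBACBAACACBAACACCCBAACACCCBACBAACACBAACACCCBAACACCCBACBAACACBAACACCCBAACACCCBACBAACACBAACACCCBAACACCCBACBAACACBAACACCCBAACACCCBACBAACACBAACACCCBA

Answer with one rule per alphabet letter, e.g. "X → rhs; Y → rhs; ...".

A->CBA, B->CC, C->ACA

  step 3 ⇒ step 4: ACACCCBACBAACACBAACACCCBACBAACACBACBAACACBACBAACACBACBAACACBACBAACACBACBAACACBA ⇒ CBA·ACA·CBA·ACA·ACA·ACA·CC·CBA·ACA·CC·CBA·CBA·ACA·CBA·ACA·CC·CBA·CBA·ACA·CBA·ACA·ACA·ACA·CC·CBA·ACA·CC·CBA·CBA·ACA·CBA·ACA·CC·CBA·ACA·CC·CBA·CBA·ACA·CBA·ACA·CC·CBA·ACA·CC·CBA·CBA·ACA·CBA·ACA·CC·CBA·ACA·CC·CBA·CBA·ACA·CBA·ACA·CC·CBA·ACA·CC·CBA·CBA·ACA·CBA·ACA·CC·CBA·ACA·CC·CBA·CBA·ACA·CBA·ACA·CC·CBA
    A ↦ CBA
    B ↦ CC
    C ↦ ACA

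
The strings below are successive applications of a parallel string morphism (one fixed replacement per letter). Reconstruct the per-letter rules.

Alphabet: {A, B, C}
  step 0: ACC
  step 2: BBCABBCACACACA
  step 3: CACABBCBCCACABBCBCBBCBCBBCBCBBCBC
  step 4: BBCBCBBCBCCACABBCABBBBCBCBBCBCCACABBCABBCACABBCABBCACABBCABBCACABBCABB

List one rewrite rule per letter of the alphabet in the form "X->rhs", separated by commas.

A->CBC, B->CA, C->BB

  step 3 ⇒ step 4: CACABBCBCCACABBCBCBBCBCBBCBCBBCBC ⇒ BB·CBC·BB·CBC·CA·CA·BB·CA·BB·BB·CBC·BB·CBC·CA·CA·BB·CA·BB·CA·CA·BB·CA·BB·CA·CA·BB·CA·BB·CA·CA·BB·CA·BB
    A ↦ CBC
    B ↦ CA
    C ↦ BB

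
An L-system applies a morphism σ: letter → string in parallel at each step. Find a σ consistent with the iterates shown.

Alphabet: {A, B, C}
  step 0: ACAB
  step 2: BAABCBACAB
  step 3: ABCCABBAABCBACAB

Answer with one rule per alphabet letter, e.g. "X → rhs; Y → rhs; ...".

  step 2 ⇒ step 3: BAABCBACAB ⇒ AB·C·C·AB·BA·AB·C·BA·C·AB
    A ↦ C
    B ↦ AB
    C ↦ BA

A->C, B->AB, C->BA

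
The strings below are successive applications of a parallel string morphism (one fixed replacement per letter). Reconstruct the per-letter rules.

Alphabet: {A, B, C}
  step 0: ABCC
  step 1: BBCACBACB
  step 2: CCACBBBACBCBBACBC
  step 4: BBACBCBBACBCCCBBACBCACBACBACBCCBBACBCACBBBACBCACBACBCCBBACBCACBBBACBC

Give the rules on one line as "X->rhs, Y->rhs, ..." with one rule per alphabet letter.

  step 1 ⇒ step 2: BBCACBACB ⇒ C·C·ACB·BB·ACB·C·BB·ACB·C
    A ↦ BB
    B ↦ C
    C ↦ ACB

A->BB, B->C, C->ACB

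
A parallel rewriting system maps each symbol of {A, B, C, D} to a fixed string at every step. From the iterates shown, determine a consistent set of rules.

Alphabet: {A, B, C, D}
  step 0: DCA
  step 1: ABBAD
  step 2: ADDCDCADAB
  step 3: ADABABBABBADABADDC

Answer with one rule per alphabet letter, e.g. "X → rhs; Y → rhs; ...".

  step 2 ⇒ step 3: ADDCDCADAB ⇒ AD·AB·AB·B·AB·B·AD·AB·AD·DC
    A ↦ AD
    B ↦ DC
    C ↦ B
    D ↦ AB

A->AD, B->DC, C->B, D->AB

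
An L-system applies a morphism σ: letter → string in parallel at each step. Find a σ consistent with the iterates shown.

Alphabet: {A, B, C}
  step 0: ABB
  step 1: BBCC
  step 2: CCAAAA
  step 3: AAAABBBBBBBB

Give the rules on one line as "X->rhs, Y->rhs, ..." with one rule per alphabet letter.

  step 2 ⇒ step 3: CCAAAA ⇒ AA·AA·BB·BB·BB·BB
    A ↦ BB
    C ↦ AA
  step 0 ⇒ step 1: ABB ⇒ BB·C·C
    B ↦ C

A->BB, B->C, C->AA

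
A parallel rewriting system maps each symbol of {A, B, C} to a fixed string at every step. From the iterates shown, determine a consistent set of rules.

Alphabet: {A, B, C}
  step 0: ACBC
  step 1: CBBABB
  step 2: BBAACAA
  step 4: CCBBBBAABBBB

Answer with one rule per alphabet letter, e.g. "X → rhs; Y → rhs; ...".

A->C, B->A, C->BB

  step 1 ⇒ step 2: CBBABB ⇒ BB·A·A·C·A·A
    A ↦ C
    B ↦ A
    C ↦ BB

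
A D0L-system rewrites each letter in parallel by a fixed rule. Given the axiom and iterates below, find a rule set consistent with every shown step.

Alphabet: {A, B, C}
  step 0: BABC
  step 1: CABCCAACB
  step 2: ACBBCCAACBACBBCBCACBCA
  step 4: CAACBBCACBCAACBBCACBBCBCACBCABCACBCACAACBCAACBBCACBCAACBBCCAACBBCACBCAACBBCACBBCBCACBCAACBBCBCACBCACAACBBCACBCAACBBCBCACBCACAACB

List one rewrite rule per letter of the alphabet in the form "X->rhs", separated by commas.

  step 1 ⇒ step 2: CABCCAACB ⇒ ACB·BC·CA·ACB·ACB·BC·BC·ACB·CA
    A ↦ BC
    B ↦ CA
    C ↦ ACB

A->BC, B->CA, C->ACB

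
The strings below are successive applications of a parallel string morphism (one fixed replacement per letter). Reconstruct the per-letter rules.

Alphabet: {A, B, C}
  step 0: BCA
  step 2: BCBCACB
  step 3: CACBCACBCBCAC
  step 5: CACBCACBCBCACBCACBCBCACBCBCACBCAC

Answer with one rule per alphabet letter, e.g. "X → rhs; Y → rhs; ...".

  step 2 ⇒ step 3: BCBCACB ⇒ CAC·B·CAC·B·C·B·CAC
    A ↦ C
    B ↦ CAC
    C ↦ B

A->C, B->CAC, C->B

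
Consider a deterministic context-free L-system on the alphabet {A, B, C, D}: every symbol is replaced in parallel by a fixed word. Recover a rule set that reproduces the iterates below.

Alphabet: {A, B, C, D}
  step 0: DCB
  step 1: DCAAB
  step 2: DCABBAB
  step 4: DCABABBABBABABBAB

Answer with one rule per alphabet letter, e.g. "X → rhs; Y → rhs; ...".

A->B, B->AB, C->A, D->DC

  step 1 ⇒ step 2: DCAAB ⇒ DC·A·B·B·AB
    A ↦ B
    B ↦ AB
    C ↦ A
    D ↦ DC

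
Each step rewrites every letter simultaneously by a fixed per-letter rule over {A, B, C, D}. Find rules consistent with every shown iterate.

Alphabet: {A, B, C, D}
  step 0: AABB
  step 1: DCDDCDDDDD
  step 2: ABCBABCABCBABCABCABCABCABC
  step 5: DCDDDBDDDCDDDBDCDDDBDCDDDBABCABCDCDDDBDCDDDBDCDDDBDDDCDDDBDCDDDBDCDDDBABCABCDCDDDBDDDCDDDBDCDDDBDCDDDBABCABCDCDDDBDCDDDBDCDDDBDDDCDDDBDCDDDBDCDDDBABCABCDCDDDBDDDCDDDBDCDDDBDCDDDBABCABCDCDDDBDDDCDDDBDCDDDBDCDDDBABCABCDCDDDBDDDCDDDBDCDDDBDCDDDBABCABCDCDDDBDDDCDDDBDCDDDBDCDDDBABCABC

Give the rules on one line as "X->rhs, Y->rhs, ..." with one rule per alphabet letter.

  step 1 ⇒ step 2: DCDDCDDDDD ⇒ ABC·B·ABC·ABC·B·ABC·ABC·ABC·ABC·ABC
    C ↦ B
    D ↦ ABC
  step 0 ⇒ step 1: AABB ⇒ DCD·DCD·DD·DD
    A ↦ DCD
  step 0 ⇒ step 1: AABB ⇒ DCD·DCD·DD·DD
    B ↦ DD

A->DCD, B->DD, C->B, D->ABC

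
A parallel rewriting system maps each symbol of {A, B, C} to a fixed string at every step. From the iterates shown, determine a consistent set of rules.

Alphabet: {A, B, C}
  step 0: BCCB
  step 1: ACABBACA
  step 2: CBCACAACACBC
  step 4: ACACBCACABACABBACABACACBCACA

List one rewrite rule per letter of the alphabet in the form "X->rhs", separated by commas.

A->C, B->ACA, C->B

  step 1 ⇒ step 2: ACABBACA ⇒ C·B·C·ACA·ACA·C·B·C
    A ↦ C
    B ↦ ACA
    C ↦ B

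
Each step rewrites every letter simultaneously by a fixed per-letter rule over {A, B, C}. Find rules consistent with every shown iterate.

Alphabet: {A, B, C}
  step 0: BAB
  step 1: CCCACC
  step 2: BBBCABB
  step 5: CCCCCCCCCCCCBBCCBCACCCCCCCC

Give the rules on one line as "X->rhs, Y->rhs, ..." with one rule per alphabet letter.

  step 1 ⇒ step 2: CCCACC ⇒ B·B·B·CA·B·B
    A ↦ CA
    C ↦ B
  step 0 ⇒ step 1: BAB ⇒ CC·CA·CC
    B ↦ CC

A->CA, B->CC, C->B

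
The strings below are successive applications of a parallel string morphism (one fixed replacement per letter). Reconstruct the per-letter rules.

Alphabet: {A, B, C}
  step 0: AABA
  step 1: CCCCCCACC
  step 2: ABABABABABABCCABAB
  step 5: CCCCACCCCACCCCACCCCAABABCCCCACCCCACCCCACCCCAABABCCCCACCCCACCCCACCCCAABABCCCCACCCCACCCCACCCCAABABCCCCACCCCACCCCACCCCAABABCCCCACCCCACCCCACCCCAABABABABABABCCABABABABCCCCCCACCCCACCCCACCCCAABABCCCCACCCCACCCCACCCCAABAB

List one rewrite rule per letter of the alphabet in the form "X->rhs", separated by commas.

A->CC, B->CCA, C->AB

  step 1 ⇒ step 2: CCCCCCACC ⇒ AB·AB·AB·AB·AB·AB·CC·AB·AB
    A ↦ CC
    C ↦ AB
  step 0 ⇒ step 1: AABA ⇒ CC·CC·CCA·CC
    B ↦ CCA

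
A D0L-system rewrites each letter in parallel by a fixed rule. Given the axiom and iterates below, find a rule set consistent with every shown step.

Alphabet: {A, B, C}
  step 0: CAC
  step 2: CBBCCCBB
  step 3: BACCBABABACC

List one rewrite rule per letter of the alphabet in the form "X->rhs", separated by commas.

A->BB, B->C, C->BA

  step 2 ⇒ step 3: CBBCCCBB ⇒ BA·C·C·BA·BA·BA·C·C
    B ↦ C
    C ↦ BA
    A ↦ BB  (constrained at step 0)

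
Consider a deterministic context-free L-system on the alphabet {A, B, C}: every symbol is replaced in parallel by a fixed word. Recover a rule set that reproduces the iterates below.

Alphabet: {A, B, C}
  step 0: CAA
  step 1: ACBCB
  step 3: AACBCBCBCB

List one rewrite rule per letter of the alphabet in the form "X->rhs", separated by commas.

  step 0 ⇒ step 1: CAA ⇒ A·CB·CB
    A ↦ CB
    C ↦ A
    B ↦ A  (constrained at step 1)

A->CB, B->A, C->A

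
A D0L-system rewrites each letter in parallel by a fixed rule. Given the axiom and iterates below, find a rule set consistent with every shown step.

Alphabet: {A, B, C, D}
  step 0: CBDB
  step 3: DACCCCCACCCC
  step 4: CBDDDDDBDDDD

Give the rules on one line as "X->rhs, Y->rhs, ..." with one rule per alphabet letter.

A->B, B->ACC, C->D, D->C

  step 3 ⇒ step 4: DACCCCCACCCC ⇒ C·B·D·D·D·D·D·B·D·D·D·D
    A ↦ B
    C ↦ D
    D ↦ C
    B ↦ ACC  (constrained at step 0)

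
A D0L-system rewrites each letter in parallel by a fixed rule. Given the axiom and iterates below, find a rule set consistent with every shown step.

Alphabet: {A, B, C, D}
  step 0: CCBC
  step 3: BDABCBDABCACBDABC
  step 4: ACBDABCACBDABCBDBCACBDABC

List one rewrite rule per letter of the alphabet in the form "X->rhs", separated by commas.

  step 3 ⇒ step 4: BDABCBDABCACBDABC ⇒ A·C·BD·A·BC·A·C·BD·A·BC·BD·BC·A·C·BD·A·BC
    A ↦ BD
    B ↦ A
    C ↦ BC
    D ↦ C

A->BD, B->A, C->BC, D->C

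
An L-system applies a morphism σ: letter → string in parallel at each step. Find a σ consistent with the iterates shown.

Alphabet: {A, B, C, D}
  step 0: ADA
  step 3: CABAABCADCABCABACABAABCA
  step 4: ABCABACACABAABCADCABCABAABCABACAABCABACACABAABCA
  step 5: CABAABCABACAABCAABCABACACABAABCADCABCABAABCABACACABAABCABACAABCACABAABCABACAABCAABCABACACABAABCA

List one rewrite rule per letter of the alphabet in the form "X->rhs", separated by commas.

  step 4 ⇒ step 5: ABCABACACABAABCADCABCABAABCABACAABCABACACABAABCA ⇒ CA·BA·AB·CA·BA·CA·AB·CA·AB·CA·BA·CA·CA·BA·AB·CA·DC·AB·CA·BA·AB·CA·BA·CA·CA·BA·AB·CA·BA·CA·AB·CA·CA·BA·AB·CA·BA·CA·AB·CA·AB·CA·BA·CA·CA·BA·AB·CA
    A ↦ CA
    B ↦ BA
    C ↦ AB
    D ↦ DC

A->CA, B->BA, C->AB, D->DC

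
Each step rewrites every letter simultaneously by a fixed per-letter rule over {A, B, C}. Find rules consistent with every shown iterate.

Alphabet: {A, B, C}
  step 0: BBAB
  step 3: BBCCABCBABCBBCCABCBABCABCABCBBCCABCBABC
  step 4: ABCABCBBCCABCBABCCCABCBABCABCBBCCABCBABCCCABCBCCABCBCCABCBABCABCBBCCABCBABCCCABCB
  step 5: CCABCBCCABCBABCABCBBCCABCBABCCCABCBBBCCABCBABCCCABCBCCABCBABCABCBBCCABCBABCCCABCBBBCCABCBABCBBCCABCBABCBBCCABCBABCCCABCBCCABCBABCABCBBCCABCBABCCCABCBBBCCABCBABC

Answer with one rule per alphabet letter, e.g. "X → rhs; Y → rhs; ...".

  step 4 ⇒ step 5: ABCABCBBCCABCBABCCCABCBABCABCBBCCABCBABCCCABCBCCABCBCCABCBABCABCBBCCABCBABCCCABCB ⇒ CC·ABC·B·CC·ABC·B·ABC·ABC·B·B·CC·ABC·B·ABC·CC·ABC·B·B·B·CC·ABC·B·ABC·CC·ABC·B·CC·ABC·B·ABC·ABC·B·B·CC·ABC·B·ABC·CC·ABC·B·B·B·CC·ABC·B·ABC·B·B·CC·ABC·B·ABC·B·B·CC·ABC·B·ABC·CC·ABC·B·CC·ABC·B·ABC·ABC·B·B·CC·ABC·B·ABC·CC·ABC·B·B·B·CC·ABC·B·ABC
    A ↦ CC
    B ↦ ABC
    C ↦ B

A->CC, B->ABC, C->B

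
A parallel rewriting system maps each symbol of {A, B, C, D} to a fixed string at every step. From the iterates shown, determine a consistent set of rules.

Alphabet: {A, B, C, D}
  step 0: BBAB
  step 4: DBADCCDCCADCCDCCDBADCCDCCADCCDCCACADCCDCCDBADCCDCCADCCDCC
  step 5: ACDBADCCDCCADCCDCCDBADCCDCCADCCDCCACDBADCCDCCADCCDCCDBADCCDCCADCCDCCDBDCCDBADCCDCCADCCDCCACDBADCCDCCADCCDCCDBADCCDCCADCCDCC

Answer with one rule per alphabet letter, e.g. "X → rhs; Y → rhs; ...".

A->DB, B->C, C->DCC, D->A

  step 4 ⇒ step 5: DBADCCDCCADCCDCCDBADCCDCCADCCDCCACADCCDCCDBADCCDCCADCCDCC ⇒ A·C·DB·A·DCC·DCC·A·DCC·DCC·DB·A·DCC·DCC·A·DCC·DCC·A·C·DB·A·DCC·DCC·A·DCC·DCC·DB·A·DCC·DCC·A·DCC·DCC·DB·DCC·DB·A·DCC·DCC·A·DCC·DCC·A·C·DB·A·DCC·DCC·A·DCC·DCC·DB·A·DCC·DCC·A·DCC·DCC
    A ↦ DB
    B ↦ C
    C ↦ DCC
    D ↦ A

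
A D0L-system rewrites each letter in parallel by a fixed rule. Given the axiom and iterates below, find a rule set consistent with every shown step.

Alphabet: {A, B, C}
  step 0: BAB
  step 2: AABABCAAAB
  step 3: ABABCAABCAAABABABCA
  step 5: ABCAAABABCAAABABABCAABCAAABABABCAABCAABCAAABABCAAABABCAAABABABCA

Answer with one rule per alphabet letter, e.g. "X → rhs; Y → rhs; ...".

  step 2 ⇒ step 3: AABABCAAAB ⇒ AB·AB·CA·AB·CA·A·AB·AB·AB·CA
    A ↦ AB
    B ↦ CA
    C ↦ A

A->AB, B->CA, C->A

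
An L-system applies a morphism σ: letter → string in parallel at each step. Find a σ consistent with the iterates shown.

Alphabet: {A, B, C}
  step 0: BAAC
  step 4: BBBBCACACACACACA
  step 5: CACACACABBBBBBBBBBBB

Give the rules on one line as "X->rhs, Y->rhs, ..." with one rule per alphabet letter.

  step 4 ⇒ step 5: BBBBCACACACACACA ⇒ CA·CA·CA·CA·B·B·B·B·B·B·B·B·B·B·B·B
    A ↦ B
    B ↦ CA
    C ↦ B

A->B, B->CA, C->B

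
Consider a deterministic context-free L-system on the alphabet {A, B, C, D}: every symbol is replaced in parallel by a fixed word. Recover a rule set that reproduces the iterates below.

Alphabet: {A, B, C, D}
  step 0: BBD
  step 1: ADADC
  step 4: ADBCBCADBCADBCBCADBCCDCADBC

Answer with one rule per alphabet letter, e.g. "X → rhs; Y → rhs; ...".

  step 0 ⇒ step 1: BBD ⇒ AD·AD·C
    B ↦ AD
    D ↦ C
    A ↦ CD  (constrained at step 1)
    C ↦ BC  (constrained at step 1)

A->CD, B->AD, C->BC, D->C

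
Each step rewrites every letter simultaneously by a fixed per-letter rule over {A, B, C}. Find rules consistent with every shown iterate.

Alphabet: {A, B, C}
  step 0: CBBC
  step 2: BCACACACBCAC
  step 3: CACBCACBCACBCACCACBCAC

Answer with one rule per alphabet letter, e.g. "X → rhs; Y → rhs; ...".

  step 2 ⇒ step 3: BCACACACBCAC ⇒ C·AC·BC·AC·BC·AC·BC·AC·C·AC·BC·AC
    A ↦ BC
    B ↦ C
    C ↦ AC

A->BC, B->C, C->AC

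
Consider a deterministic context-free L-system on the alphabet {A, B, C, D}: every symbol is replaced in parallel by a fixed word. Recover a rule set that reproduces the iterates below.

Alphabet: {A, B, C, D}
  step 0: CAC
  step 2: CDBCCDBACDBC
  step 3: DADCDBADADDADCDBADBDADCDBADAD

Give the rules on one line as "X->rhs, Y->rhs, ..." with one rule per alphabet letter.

  step 2 ⇒ step 3: CDBCCDBACDBC ⇒ DAD·C·DBA·DAD·DAD·C·DBA·DB·DAD·C·DBA·DAD
    A ↦ DB
    B ↦ DBA
    C ↦ DAD
    D ↦ C

A->DB, B->DBA, C->DAD, D->C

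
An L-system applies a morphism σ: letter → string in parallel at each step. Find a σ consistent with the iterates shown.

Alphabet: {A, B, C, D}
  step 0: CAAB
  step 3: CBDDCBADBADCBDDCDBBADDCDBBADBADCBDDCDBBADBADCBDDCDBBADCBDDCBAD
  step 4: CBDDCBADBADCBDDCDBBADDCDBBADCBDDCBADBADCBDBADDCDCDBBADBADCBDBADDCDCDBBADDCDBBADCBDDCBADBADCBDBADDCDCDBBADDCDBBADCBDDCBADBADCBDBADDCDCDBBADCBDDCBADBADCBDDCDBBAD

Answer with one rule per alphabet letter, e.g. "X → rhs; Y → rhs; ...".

  step 3 ⇒ step 4: CBDDCBADBADCBDDCDBBADDCDBBADBADCBDDCDBBADBADCBDDCDBBADCBDDCBAD ⇒ CBD·DC·BAD·BAD·CBD·DC·DB·BAD·DC·DB·BAD·CBD·DC·BAD·BAD·CBD·BAD·DC·DC·DB·BAD·BAD·CBD·BAD·DC·DC·DB·BAD·DC·DB·BAD·CBD·DC·BAD·BAD·CBD·BAD·DC·DC·DB·BAD·DC·DB·BAD·CBD·DC·BAD·BAD·CBD·BAD·DC·DC·DB·BAD·CBD·DC·BAD·BAD·CBD·DC·DB·BAD
    A ↦ DB
    B ↦ DC
    C ↦ CBD
    D ↦ BAD

A->DB, B->DC, C->CBD, D->BAD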